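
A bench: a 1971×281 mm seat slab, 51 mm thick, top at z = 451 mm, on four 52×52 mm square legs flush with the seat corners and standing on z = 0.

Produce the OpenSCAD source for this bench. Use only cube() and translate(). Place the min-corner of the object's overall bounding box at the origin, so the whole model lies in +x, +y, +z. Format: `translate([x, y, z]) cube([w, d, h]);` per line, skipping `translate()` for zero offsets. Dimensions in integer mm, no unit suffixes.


translate([0, 0, 400]) cube([1971, 281, 51]);
cube([52, 52, 400]);
translate([0, 229, 0]) cube([52, 52, 400]);
translate([1919, 0, 0]) cube([52, 52, 400]);
translate([1919, 229, 0]) cube([52, 52, 400]);


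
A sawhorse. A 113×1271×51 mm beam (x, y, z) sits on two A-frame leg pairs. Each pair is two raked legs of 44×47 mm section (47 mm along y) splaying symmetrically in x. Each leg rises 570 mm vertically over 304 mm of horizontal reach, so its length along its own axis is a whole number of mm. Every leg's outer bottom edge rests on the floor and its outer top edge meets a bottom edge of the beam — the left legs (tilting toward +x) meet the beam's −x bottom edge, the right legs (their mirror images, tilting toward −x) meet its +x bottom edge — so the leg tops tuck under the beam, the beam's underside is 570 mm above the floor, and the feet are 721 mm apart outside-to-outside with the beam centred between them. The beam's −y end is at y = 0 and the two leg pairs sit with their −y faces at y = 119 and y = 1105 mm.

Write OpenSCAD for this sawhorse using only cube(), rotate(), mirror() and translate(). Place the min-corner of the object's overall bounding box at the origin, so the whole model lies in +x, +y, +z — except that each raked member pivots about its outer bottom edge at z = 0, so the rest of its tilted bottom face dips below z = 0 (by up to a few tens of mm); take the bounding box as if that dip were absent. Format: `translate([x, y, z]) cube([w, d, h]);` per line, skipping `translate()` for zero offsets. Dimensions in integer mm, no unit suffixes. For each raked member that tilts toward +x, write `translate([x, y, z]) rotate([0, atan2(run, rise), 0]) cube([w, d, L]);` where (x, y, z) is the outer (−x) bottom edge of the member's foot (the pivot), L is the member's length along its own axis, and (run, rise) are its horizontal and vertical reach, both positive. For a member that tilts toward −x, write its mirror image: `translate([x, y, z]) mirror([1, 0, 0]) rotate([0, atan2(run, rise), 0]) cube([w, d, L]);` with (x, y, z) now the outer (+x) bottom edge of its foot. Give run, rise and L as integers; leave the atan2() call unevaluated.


translate([304, 0, 570]) cube([113, 1271, 51]);
translate([0, 119, 0]) rotate([0, atan2(304, 570), 0]) cube([44, 47, 646]);
translate([721, 119, 0]) mirror([1, 0, 0]) rotate([0, atan2(304, 570), 0]) cube([44, 47, 646]);
translate([0, 1105, 0]) rotate([0, atan2(304, 570), 0]) cube([44, 47, 646]);
translate([721, 1105, 0]) mirror([1, 0, 0]) rotate([0, atan2(304, 570), 0]) cube([44, 47, 646]);


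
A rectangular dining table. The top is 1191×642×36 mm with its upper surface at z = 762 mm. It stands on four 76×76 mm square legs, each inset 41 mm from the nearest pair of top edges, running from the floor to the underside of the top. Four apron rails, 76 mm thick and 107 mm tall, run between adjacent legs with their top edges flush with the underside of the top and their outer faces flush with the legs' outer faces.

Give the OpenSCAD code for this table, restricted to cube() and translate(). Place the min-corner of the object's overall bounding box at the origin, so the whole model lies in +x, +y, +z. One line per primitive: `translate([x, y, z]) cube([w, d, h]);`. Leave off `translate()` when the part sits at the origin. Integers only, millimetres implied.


translate([0, 0, 726]) cube([1191, 642, 36]);
translate([41, 41, 0]) cube([76, 76, 726]);
translate([1074, 41, 0]) cube([76, 76, 726]);
translate([41, 525, 0]) cube([76, 76, 726]);
translate([1074, 525, 0]) cube([76, 76, 726]);
translate([117, 41, 619]) cube([957, 76, 107]);
translate([117, 525, 619]) cube([957, 76, 107]);
translate([41, 117, 619]) cube([76, 408, 107]);
translate([1074, 117, 619]) cube([76, 408, 107]);


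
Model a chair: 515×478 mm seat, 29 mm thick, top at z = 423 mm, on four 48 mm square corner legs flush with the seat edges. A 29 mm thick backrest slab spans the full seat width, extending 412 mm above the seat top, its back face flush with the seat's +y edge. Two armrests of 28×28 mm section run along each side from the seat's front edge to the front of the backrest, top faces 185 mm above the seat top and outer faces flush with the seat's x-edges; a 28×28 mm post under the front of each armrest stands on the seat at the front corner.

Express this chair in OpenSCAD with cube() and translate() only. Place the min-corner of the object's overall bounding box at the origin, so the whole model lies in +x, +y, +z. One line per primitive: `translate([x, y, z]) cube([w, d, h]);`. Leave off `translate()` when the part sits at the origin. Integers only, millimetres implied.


translate([0, 0, 394]) cube([515, 478, 29]);
cube([48, 48, 394]);
translate([467, 0, 0]) cube([48, 48, 394]);
translate([0, 430, 0]) cube([48, 48, 394]);
translate([467, 430, 0]) cube([48, 48, 394]);
translate([0, 449, 423]) cube([515, 29, 412]);
translate([0, 0, 580]) cube([28, 449, 28]);
translate([487, 0, 580]) cube([28, 449, 28]);
translate([0, 0, 423]) cube([28, 28, 157]);
translate([487, 0, 423]) cube([28, 28, 157]);


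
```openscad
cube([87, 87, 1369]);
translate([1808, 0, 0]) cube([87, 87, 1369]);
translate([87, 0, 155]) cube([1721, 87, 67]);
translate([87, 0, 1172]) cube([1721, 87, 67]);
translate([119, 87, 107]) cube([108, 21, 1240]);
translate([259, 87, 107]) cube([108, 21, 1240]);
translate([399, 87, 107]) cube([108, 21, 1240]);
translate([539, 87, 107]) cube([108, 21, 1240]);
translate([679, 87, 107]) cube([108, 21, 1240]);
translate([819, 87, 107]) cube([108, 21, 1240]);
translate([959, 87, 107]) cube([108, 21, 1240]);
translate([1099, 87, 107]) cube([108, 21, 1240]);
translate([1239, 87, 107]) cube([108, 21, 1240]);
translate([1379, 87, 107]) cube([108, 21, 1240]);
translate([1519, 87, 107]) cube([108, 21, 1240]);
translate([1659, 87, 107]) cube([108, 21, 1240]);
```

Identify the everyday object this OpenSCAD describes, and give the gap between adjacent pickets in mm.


A fence section. The picket gap is 32 mm.

Two posts, two rails, 12 pickets — a fence section. Span 1721 mm holds 12 pickets of 108 mm with 13 equal gaps: ⌊(1721 − 12·108) / 13⌋ = 32 mm.


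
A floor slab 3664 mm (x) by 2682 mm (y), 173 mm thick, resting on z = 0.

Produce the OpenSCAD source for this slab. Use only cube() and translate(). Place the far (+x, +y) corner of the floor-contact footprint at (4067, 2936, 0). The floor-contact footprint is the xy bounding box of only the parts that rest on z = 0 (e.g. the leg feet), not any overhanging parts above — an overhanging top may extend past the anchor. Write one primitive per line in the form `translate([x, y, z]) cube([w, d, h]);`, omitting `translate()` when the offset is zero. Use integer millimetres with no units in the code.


translate([403, 254, 0]) cube([3664, 2682, 173]);


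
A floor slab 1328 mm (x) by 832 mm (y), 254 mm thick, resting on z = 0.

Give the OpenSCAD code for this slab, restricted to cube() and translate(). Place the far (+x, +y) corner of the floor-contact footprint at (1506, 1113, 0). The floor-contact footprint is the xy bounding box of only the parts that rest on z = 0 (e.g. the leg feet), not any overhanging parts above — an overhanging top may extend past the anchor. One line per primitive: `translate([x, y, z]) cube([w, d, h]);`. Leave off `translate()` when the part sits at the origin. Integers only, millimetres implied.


translate([178, 281, 0]) cube([1328, 832, 254]);


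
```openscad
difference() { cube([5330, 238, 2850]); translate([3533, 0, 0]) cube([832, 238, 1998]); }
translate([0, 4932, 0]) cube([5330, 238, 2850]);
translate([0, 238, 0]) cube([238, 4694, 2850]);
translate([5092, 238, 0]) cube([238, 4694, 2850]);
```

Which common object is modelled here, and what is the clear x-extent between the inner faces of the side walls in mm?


A single room. The interior width is 4854 mm.

Four walls enclosing a rectangle with a door in the front wall — a room. Outside width 5330 minus two 238 mm walls gives 4854 mm.


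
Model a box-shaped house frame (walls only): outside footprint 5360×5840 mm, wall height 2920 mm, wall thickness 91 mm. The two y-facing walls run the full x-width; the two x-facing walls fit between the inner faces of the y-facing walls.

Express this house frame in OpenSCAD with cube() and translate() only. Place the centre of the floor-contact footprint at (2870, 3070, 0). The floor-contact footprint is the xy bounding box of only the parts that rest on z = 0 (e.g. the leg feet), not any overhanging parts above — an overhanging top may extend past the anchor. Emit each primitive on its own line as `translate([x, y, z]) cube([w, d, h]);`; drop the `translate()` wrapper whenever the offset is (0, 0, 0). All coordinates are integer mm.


translate([190, 150, 0]) cube([5360, 91, 2920]);
translate([190, 5899, 0]) cube([5360, 91, 2920]);
translate([190, 241, 0]) cube([91, 5658, 2920]);
translate([5459, 241, 0]) cube([91, 5658, 2920]);


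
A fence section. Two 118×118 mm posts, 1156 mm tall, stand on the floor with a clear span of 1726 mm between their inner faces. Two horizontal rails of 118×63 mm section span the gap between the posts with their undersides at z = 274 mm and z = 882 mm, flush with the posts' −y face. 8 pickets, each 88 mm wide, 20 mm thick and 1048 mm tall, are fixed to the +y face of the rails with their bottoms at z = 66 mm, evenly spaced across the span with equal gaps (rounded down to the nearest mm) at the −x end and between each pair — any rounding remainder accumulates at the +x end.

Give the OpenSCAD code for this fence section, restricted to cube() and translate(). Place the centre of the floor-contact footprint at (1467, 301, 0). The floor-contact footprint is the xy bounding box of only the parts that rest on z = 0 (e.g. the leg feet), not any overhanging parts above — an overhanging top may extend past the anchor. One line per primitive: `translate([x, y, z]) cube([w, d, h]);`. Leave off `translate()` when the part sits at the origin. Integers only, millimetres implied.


translate([486, 242, 0]) cube([118, 118, 1156]);
translate([2330, 242, 0]) cube([118, 118, 1156]);
translate([604, 242, 274]) cube([1726, 118, 63]);
translate([604, 242, 882]) cube([1726, 118, 63]);
translate([717, 360, 66]) cube([88, 20, 1048]);
translate([918, 360, 66]) cube([88, 20, 1048]);
translate([1119, 360, 66]) cube([88, 20, 1048]);
translate([1320, 360, 66]) cube([88, 20, 1048]);
translate([1521, 360, 66]) cube([88, 20, 1048]);
translate([1722, 360, 66]) cube([88, 20, 1048]);
translate([1923, 360, 66]) cube([88, 20, 1048]);
translate([2124, 360, 66]) cube([88, 20, 1048]);


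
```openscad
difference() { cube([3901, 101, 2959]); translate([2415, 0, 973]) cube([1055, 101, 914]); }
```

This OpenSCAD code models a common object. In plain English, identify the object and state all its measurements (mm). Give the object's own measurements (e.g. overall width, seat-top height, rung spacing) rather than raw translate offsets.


A wall 3901 mm long (x), 101 mm thick (y), 2959 mm tall, with a rectangular window opening cut through it. The opening is 1055 mm wide and 914 mm tall; its sill is at z = 973 mm and its near (−x) edge is 2415 mm from the wall's −x end. The opening passes through the full wall thickness.


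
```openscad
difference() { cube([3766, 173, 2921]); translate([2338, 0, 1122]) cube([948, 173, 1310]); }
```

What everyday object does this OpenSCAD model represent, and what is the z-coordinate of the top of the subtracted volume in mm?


A wall with a window opening. The window head height is 2432 mm.

A wall with a rectangular opening subtracted — a window. Sill at z = 1122, opening 1310 mm tall, so the head is at 1122 + 1310 = 2432 mm.


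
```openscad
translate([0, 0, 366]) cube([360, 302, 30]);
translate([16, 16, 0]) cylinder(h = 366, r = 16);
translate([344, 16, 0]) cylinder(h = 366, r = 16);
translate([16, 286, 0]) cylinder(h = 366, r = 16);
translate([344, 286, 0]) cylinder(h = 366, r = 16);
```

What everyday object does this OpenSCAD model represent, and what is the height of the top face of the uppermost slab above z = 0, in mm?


A stool. The seat height is 396 mm.

A 360×302×30 slab at z = 366 on four corner cylinders — a stool. The seat top is 366 + 30 = 396 mm.


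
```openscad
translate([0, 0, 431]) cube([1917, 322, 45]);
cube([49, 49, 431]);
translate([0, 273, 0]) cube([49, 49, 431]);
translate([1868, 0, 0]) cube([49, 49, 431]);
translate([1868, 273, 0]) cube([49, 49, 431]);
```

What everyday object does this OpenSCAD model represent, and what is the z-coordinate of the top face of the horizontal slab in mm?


A bench. The seat-top height is 476 mm.

A long slab on four corner posts — a bench. The slab sits at z = 431 with thickness 45, so the top is 431 + 45 = 476 mm.


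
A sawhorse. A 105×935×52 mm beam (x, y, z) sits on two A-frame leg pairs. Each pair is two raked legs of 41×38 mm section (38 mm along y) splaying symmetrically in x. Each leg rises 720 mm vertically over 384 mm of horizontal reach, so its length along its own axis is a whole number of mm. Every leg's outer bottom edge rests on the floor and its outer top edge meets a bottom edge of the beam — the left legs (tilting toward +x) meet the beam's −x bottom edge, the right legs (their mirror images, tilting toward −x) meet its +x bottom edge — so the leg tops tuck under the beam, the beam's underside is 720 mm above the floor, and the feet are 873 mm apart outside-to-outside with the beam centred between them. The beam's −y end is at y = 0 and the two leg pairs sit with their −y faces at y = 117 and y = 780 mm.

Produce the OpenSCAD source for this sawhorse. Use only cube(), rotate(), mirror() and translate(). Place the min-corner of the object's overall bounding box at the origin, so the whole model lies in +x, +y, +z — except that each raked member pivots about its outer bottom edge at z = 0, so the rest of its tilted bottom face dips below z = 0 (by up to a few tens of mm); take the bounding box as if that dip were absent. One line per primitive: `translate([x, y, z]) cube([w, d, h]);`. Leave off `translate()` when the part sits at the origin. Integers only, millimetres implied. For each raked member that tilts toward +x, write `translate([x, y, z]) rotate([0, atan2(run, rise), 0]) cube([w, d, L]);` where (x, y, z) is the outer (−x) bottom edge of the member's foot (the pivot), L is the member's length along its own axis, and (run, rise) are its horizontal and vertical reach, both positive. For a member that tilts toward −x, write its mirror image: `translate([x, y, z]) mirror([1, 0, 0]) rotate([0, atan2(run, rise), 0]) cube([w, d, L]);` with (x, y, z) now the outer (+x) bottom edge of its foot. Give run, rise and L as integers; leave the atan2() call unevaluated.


translate([384, 0, 720]) cube([105, 935, 52]);
translate([0, 117, 0]) rotate([0, atan2(384, 720), 0]) cube([41, 38, 816]);
translate([873, 117, 0]) mirror([1, 0, 0]) rotate([0, atan2(384, 720), 0]) cube([41, 38, 816]);
translate([0, 780, 0]) rotate([0, atan2(384, 720), 0]) cube([41, 38, 816]);
translate([873, 780, 0]) mirror([1, 0, 0]) rotate([0, atan2(384, 720), 0]) cube([41, 38, 816]);


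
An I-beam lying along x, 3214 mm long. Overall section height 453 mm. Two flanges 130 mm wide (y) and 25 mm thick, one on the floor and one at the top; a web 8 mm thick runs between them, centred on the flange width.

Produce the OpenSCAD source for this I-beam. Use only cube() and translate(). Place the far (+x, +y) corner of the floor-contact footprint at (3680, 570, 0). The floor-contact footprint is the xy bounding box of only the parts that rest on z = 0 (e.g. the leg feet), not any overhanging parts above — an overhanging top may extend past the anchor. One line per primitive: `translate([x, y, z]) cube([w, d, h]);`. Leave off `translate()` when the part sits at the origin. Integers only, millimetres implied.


translate([466, 440, 0]) cube([3214, 130, 25]);
translate([466, 501, 25]) cube([3214, 8, 403]);
translate([466, 440, 428]) cube([3214, 130, 25]);


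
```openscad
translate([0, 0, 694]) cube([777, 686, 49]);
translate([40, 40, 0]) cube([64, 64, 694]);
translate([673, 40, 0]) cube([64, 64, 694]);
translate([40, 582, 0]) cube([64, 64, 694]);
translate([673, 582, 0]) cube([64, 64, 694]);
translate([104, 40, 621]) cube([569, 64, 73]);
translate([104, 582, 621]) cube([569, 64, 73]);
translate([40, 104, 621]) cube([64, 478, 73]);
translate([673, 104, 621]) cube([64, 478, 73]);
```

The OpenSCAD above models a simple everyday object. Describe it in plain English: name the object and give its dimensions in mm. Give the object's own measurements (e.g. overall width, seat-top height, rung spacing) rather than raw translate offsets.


A table: top 777 mm (x) × 686 mm (y), 49 mm thick, upper face at z = 743 mm, on four 64×64 mm square legs, each inset 40 mm from the nearest pair of top edges from z = 0 to the bottom of the top. Four apron rails, 64 mm thick and 73 mm tall, run between adjacent legs with their top edges flush with the underside of the top and their outer faces flush with the legs' outer faces.


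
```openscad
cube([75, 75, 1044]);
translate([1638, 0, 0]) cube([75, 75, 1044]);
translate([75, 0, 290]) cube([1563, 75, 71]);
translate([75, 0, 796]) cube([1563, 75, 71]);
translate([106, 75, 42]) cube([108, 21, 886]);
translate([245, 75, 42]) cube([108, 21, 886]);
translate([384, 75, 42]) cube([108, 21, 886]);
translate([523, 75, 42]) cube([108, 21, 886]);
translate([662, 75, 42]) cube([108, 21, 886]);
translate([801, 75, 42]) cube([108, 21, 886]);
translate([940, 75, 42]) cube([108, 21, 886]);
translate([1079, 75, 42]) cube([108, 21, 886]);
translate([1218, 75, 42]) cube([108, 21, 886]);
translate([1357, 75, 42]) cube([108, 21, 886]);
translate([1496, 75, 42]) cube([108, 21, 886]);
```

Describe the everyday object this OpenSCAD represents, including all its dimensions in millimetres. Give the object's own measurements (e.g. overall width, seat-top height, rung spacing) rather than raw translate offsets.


A fence section. Two 75×75 mm posts, 1044 mm tall, stand on the floor with a clear span of 1563 mm between their inner faces. Two horizontal rails of 75×71 mm section span the gap between the posts with their undersides at z = 290 mm and z = 796 mm, flush with the posts' −y face. 11 pickets, each 108 mm wide, 21 mm thick and 886 mm tall, are fixed to the +y face of the rails with their bottoms at z = 42 mm, spaced across the span with a 31 mm gap after the −x post and between neighbouring pickets, with 34 mm left before the +x post.


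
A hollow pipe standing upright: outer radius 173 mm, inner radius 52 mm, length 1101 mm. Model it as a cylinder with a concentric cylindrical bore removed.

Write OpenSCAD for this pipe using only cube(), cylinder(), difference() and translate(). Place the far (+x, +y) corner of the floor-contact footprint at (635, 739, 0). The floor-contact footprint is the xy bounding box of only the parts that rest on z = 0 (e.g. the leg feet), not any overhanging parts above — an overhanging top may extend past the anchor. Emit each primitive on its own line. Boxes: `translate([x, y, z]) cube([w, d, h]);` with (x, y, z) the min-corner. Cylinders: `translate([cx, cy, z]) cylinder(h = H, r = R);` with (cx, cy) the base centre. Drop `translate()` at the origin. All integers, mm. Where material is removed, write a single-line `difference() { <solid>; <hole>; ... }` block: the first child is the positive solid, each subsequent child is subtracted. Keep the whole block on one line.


difference() { translate([462, 566, 0]) cylinder(h = 1101, r = 173); translate([462, 566, 0]) cylinder(h = 1101, r = 52); }


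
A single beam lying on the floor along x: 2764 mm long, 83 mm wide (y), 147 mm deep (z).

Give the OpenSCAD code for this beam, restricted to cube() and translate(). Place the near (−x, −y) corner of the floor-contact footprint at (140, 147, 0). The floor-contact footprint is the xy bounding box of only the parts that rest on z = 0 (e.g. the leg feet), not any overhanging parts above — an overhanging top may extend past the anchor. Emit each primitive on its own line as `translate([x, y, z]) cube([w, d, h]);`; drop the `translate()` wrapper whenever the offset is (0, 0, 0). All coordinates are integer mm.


translate([140, 147, 0]) cube([2764, 83, 147]);


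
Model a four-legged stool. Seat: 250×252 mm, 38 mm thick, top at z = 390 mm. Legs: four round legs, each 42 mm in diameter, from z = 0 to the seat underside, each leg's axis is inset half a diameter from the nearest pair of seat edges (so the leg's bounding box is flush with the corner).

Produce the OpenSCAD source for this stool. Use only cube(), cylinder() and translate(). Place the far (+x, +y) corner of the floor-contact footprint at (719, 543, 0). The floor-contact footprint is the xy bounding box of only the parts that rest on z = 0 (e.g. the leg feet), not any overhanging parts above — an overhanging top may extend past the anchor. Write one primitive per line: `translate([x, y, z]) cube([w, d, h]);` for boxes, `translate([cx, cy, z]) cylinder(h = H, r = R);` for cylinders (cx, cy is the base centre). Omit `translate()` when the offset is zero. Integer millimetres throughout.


translate([469, 291, 352]) cube([250, 252, 38]);
translate([490, 312, 0]) cylinder(h = 352, r = 21);
translate([698, 312, 0]) cylinder(h = 352, r = 21);
translate([490, 522, 0]) cylinder(h = 352, r = 21);
translate([698, 522, 0]) cylinder(h = 352, r = 21);


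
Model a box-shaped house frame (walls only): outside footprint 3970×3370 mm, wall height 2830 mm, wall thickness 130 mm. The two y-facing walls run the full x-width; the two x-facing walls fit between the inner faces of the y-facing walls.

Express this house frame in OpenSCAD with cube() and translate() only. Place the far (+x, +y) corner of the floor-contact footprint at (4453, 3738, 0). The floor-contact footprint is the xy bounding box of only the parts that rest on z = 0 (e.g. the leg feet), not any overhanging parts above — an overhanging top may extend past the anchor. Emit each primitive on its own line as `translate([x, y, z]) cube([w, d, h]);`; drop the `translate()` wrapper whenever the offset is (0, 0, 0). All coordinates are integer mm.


translate([483, 368, 0]) cube([3970, 130, 2830]);
translate([483, 3608, 0]) cube([3970, 130, 2830]);
translate([483, 498, 0]) cube([130, 3110, 2830]);
translate([4323, 498, 0]) cube([130, 3110, 2830]);


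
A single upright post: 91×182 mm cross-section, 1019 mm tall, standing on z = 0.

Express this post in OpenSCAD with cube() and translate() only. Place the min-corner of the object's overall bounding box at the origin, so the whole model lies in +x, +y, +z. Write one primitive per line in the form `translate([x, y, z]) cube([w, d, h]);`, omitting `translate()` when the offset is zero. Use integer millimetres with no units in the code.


cube([91, 182, 1019]);


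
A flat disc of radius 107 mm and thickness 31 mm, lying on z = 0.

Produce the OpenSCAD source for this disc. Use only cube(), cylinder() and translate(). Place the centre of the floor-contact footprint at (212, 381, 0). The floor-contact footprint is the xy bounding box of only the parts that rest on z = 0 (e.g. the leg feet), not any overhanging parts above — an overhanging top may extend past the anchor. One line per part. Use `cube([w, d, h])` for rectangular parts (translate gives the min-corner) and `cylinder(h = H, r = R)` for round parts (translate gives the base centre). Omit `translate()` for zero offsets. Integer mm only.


translate([212, 381, 0]) cylinder(h = 31, r = 107);


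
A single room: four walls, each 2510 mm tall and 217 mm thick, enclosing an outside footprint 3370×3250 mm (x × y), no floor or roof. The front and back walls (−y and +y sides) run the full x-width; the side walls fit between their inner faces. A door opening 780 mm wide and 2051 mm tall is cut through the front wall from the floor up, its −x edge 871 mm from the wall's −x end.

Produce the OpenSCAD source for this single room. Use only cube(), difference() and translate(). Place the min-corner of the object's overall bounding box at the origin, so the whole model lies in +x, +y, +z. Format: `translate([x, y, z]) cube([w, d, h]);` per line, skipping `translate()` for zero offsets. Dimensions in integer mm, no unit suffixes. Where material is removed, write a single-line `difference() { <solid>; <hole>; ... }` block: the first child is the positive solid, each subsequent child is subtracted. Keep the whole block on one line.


difference() { cube([3370, 217, 2510]); translate([871, 0, 0]) cube([780, 217, 2051]); }
translate([0, 3033, 0]) cube([3370, 217, 2510]);
translate([0, 217, 0]) cube([217, 2816, 2510]);
translate([3153, 217, 0]) cube([217, 2816, 2510]);


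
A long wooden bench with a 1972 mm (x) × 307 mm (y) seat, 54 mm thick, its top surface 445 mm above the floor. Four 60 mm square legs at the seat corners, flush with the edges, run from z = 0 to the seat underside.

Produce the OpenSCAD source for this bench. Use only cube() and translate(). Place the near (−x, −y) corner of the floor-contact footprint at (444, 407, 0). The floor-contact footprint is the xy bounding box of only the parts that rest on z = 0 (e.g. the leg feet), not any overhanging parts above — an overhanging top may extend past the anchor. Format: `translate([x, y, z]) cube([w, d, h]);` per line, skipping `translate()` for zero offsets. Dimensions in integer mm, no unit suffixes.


translate([444, 407, 391]) cube([1972, 307, 54]);
translate([444, 407, 0]) cube([60, 60, 391]);
translate([444, 654, 0]) cube([60, 60, 391]);
translate([2356, 407, 0]) cube([60, 60, 391]);
translate([2356, 654, 0]) cube([60, 60, 391]);


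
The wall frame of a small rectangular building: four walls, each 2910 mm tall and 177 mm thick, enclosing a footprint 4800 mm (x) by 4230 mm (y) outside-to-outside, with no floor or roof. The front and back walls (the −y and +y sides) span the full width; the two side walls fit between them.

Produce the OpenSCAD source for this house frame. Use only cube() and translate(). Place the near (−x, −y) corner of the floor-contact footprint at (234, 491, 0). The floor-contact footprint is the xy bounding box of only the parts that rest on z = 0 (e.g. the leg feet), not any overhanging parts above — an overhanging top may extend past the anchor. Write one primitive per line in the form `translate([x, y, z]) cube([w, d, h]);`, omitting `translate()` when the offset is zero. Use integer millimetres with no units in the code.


translate([234, 491, 0]) cube([4800, 177, 2910]);
translate([234, 4544, 0]) cube([4800, 177, 2910]);
translate([234, 668, 0]) cube([177, 3876, 2910]);
translate([4857, 668, 0]) cube([177, 3876, 2910]);


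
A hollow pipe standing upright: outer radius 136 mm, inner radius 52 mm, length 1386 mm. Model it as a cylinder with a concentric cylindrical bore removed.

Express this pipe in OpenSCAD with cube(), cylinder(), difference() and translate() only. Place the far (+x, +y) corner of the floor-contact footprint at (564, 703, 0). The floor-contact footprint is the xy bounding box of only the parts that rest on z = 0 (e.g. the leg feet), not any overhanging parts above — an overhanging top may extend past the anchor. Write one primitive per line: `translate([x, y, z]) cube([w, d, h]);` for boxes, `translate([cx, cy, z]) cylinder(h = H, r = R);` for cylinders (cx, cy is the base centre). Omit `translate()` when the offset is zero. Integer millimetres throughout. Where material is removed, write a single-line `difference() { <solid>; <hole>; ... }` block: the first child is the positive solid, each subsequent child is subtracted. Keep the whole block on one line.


difference() { translate([428, 567, 0]) cylinder(h = 1386, r = 136); translate([428, 567, 0]) cylinder(h = 1386, r = 52); }


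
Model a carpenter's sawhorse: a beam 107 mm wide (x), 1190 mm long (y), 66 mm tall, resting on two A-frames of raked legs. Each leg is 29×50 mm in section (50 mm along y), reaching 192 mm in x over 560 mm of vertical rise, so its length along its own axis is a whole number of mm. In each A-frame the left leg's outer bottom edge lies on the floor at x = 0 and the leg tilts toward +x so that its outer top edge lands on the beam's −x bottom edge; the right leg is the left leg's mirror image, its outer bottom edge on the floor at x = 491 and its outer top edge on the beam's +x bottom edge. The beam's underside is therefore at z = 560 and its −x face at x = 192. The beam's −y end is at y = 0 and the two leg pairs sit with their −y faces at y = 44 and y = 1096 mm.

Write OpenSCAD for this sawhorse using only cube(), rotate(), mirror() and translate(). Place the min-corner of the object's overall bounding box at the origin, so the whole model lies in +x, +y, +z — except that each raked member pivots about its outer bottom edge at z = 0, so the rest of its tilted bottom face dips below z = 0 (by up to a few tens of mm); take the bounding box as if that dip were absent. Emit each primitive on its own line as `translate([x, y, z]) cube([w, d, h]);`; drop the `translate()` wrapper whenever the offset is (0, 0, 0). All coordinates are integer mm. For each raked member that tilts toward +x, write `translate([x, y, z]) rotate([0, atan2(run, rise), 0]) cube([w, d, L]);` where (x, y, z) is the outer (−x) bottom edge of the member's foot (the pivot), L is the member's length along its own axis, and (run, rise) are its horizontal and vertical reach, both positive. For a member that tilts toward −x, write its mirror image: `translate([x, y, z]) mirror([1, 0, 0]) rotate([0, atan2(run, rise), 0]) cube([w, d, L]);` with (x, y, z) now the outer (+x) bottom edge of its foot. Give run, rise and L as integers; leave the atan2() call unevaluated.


translate([192, 0, 560]) cube([107, 1190, 66]);
translate([0, 44, 0]) rotate([0, atan2(192, 560), 0]) cube([29, 50, 592]);
translate([491, 44, 0]) mirror([1, 0, 0]) rotate([0, atan2(192, 560), 0]) cube([29, 50, 592]);
translate([0, 1096, 0]) rotate([0, atan2(192, 560), 0]) cube([29, 50, 592]);
translate([491, 1096, 0]) mirror([1, 0, 0]) rotate([0, atan2(192, 560), 0]) cube([29, 50, 592]);


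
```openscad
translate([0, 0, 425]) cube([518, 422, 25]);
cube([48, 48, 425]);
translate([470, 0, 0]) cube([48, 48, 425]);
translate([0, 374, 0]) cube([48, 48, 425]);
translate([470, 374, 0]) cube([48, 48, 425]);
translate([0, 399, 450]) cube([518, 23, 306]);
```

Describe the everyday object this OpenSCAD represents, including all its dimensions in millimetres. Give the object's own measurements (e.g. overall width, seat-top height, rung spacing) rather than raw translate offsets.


A chair. The seat is a 518×422×25 mm slab with its top at z = 450 mm, on four 48×48 mm corner legs (flush with the seat edges, standing on z = 0). A flat backrest 23 mm thick, 306 mm tall, spans the full seat width and rises from the seat top along its +y edge, rear face flush with the rear of the seat.


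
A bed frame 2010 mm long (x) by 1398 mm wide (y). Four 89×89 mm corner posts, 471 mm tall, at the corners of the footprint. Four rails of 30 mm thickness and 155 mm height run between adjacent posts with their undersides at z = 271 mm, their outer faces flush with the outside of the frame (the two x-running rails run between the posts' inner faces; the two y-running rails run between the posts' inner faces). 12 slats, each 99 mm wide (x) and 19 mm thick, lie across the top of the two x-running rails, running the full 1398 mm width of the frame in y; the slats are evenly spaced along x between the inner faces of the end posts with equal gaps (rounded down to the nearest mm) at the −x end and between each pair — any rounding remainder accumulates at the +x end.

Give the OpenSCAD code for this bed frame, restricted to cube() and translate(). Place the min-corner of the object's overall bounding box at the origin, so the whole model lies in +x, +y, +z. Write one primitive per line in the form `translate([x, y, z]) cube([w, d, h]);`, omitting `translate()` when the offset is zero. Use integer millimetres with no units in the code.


cube([89, 89, 471]);
translate([0, 1309, 0]) cube([89, 89, 471]);
translate([1921, 0, 0]) cube([89, 89, 471]);
translate([1921, 1309, 0]) cube([89, 89, 471]);
translate([89, 0, 271]) cube([1832, 30, 155]);
translate([89, 1368, 271]) cube([1832, 30, 155]);
translate([0, 89, 271]) cube([30, 1220, 155]);
translate([1980, 89, 271]) cube([30, 1220, 155]);
translate([138, 0, 426]) cube([99, 1398, 19]);
translate([286, 0, 426]) cube([99, 1398, 19]);
translate([434, 0, 426]) cube([99, 1398, 19]);
translate([582, 0, 426]) cube([99, 1398, 19]);
translate([730, 0, 426]) cube([99, 1398, 19]);
translate([878, 0, 426]) cube([99, 1398, 19]);
translate([1026, 0, 426]) cube([99, 1398, 19]);
translate([1174, 0, 426]) cube([99, 1398, 19]);
translate([1322, 0, 426]) cube([99, 1398, 19]);
translate([1470, 0, 426]) cube([99, 1398, 19]);
translate([1618, 0, 426]) cube([99, 1398, 19]);
translate([1766, 0, 426]) cube([99, 1398, 19]);


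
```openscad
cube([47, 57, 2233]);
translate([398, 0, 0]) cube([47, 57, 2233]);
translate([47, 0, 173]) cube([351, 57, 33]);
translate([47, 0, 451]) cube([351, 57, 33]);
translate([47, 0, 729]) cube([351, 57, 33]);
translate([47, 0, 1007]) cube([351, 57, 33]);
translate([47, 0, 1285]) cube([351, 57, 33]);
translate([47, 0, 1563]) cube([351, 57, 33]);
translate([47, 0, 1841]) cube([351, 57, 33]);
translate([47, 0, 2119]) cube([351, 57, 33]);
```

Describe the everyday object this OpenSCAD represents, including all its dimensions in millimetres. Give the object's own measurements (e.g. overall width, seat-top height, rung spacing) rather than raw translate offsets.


A straight ladder. Two 47×57 mm vertical rails, 2233 mm tall, stand 445 mm apart (outside-to-outside) with their front faces coplanar on the −y side. 8 rungs, each 57 mm deep and 33 mm tall, span between the inner faces of the rails, front faces flush with the rails. The lowest rung's underside is at z = 173 mm and rungs are spaced 278 mm apart (underside to underside).


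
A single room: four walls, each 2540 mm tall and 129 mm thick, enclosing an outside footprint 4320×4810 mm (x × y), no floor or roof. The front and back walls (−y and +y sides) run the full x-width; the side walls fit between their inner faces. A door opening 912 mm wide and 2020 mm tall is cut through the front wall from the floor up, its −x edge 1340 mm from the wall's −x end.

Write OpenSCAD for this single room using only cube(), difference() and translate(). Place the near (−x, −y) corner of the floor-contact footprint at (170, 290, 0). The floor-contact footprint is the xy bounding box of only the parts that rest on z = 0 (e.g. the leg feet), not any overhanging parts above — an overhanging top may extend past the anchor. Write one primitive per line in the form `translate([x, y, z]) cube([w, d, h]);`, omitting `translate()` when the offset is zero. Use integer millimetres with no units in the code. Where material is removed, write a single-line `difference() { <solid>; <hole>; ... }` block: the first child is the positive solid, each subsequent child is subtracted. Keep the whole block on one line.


difference() { translate([170, 290, 0]) cube([4320, 129, 2540]); translate([1510, 290, 0]) cube([912, 129, 2020]); }
translate([170, 4971, 0]) cube([4320, 129, 2540]);
translate([170, 419, 0]) cube([129, 4552, 2540]);
translate([4361, 419, 0]) cube([129, 4552, 2540]);


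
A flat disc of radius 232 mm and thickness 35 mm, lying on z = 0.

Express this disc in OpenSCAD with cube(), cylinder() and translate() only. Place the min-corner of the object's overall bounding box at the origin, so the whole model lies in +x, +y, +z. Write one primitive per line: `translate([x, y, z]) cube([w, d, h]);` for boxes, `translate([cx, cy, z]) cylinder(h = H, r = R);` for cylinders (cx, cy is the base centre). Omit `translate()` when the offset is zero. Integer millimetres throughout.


translate([232, 232, 0]) cylinder(h = 35, r = 232);


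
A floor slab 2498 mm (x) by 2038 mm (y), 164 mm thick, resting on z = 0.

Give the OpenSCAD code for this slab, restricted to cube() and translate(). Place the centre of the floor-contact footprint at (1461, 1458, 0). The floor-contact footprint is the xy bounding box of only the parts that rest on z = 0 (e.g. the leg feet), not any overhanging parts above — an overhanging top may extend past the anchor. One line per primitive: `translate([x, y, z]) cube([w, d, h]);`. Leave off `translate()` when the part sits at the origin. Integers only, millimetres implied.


translate([212, 439, 0]) cube([2498, 2038, 164]);


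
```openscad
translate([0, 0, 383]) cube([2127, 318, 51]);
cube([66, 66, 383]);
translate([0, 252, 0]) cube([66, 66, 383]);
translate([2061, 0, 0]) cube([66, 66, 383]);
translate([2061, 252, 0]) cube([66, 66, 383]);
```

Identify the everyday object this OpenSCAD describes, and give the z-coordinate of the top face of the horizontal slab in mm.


A bench. The seat-top height is 434 mm.

A long slab on four corner posts — a bench. The slab sits at z = 383 with thickness 51, so the top is 383 + 51 = 434 mm.


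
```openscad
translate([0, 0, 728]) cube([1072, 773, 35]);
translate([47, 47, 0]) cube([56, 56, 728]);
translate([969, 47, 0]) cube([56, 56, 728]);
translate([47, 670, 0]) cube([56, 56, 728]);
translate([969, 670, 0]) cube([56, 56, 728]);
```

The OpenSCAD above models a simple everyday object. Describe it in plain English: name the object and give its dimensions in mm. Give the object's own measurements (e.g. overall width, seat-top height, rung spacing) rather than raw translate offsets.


A table: top 1072 mm (x) × 773 mm (y), 35 mm thick, upper face at z = 763 mm, on four 56×56 mm square legs, each inset 47 mm from the nearest pair of top edges from z = 0 to the bottom of the top.


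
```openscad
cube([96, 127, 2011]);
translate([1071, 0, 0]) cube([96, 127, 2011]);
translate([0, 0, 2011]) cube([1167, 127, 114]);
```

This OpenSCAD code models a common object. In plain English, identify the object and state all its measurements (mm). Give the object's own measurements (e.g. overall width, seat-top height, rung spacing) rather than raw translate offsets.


A door frame. The clear opening is 975 mm wide and 2011 mm high. Two 96 mm wide jambs, 127 mm deep, stand either side of the opening from the floor to the top of the opening. A 114 mm thick head sits across the top of both jambs, spanning the full outside width of the frame.


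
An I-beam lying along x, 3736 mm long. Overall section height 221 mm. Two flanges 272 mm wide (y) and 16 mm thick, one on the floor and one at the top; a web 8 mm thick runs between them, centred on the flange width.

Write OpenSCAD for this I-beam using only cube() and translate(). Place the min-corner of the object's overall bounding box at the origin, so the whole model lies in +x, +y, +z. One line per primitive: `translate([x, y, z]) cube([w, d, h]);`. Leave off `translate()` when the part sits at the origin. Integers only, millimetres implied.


cube([3736, 272, 16]);
translate([0, 132, 16]) cube([3736, 8, 189]);
translate([0, 0, 205]) cube([3736, 272, 16]);


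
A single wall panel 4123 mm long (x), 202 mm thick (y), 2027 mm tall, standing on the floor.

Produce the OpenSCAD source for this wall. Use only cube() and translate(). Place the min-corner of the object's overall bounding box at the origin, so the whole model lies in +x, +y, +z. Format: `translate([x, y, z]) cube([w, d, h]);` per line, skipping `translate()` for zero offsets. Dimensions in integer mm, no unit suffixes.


cube([4123, 202, 2027]);
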